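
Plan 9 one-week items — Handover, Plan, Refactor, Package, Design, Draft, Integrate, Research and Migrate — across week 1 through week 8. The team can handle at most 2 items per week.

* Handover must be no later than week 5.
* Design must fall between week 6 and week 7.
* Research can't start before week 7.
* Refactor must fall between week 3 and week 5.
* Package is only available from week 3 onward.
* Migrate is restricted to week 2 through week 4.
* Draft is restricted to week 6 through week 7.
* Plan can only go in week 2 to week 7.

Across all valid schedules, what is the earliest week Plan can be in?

Plan is available from week 2; Plan's own window allows nothing later than week 7.
Plan at week 2 is achievable: Design=week 6; Plan=week 2; Refactor=week 3; Draft=week 6; Package=week 3; Migrate=week 2; Handover=week 1; Research=week 7; Integrate=week 1.

week 2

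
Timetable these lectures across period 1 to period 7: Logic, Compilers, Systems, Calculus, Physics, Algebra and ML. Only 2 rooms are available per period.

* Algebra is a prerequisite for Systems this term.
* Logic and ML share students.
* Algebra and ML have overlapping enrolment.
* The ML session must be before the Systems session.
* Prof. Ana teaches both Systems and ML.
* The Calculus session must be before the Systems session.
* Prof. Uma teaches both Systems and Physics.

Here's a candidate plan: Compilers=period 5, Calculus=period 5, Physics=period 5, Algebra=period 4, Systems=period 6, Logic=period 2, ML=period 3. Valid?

Prof. Ana teaches both Systems and ML — holds.
Algebra and ML have overlapping enrolment — holds.
Prof. Uma teaches both Systems and Physics — holds.
The ML session must be before the Systems session — holds.
Algebra is a prerequisite for Systems this term — holds.
The Calculus session must be before the Systems session — holds.
Logic and ML share students — holds.
Only 2 rooms are available per period — violated.

No. Only 2 rooms are available per period is not satisfied.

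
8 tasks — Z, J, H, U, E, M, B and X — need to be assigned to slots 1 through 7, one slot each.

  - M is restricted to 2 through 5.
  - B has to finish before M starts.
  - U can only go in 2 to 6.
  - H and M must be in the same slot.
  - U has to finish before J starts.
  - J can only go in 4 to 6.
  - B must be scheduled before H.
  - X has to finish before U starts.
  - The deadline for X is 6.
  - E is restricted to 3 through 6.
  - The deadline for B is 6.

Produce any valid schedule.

Z -> 1; J -> 4; B -> 1; M -> 2; X -> 1; U -> 2; H -> 2; E -> 3

Checking: X(1) before U(2); U(2) before J(4); B(1) before H(2); B(1) before M(2); H = M = 2; J=4 in [4,6]; E=3 in [3,6]; B=1 in [1,6]; M=2 in [2,5]; X=1 in [1,6]; U=2 in [2,6].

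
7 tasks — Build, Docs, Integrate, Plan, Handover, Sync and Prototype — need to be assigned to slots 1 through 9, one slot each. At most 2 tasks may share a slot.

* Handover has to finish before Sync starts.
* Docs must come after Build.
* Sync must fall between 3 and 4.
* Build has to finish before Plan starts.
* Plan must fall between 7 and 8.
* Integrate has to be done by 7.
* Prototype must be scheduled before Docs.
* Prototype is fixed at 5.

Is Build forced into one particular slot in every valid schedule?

Build can be 1 (e.g. Docs -> 6, Build -> 1, Plan -> 7, Prototype -> 5, Integrate -> 1, Sync -> 3, Handover -> 2) or 2 (e.g. Plan -> 7, Build -> 2, Prototype -> 5, Handover -> 1, Docs -> 6, Integrate -> 1, Sync -> 3).

No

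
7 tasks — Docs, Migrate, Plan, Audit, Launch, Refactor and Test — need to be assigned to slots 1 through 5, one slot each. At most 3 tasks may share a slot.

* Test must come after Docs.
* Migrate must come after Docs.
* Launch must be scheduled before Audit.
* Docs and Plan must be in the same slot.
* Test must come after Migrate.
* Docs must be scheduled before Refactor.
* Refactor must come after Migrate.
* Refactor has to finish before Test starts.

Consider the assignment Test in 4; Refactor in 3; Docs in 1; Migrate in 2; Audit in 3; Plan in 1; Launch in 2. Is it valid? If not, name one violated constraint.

Valid

Launch must be scheduled before Audit — holds.
Refactor must come after Migrate — holds.
At most 3 tasks may share a slot — holds.
Test must come after Docs — holds.
Migrate must come after Docs — holds.
Test must come after Migrate — holds.
Docs and Plan must be in the same slot — holds.
Refactor has to finish before Test starts — holds.
Docs must be scheduled before Refactor — holds.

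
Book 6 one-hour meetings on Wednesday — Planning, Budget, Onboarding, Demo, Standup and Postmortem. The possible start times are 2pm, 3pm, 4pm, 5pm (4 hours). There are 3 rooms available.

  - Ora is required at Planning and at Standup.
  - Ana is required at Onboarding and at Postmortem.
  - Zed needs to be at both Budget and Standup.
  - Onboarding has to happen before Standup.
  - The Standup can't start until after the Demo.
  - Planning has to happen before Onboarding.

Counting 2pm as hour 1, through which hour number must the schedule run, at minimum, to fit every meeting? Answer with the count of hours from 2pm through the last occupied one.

The precedence chain requires at least 3 distinct hours.
With at most 3 per hour and 6 meetings, at least 2 hours are needed.
3 works (last occupied hour: 4pm): for example Onboarding in 3pm; Demo in 2pm; Planning in 2pm; Standup in 4pm; Postmortem in 4pm; Budget in 2pm.

3 hours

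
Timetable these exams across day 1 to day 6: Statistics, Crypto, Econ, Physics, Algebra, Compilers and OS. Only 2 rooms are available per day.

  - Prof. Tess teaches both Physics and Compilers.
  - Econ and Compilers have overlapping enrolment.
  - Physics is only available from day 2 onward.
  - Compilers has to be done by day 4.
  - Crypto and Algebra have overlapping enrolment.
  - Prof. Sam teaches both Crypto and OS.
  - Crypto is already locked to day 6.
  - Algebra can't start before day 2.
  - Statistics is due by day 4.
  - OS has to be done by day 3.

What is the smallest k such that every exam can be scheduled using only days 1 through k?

With at most 2 per day and 7 exams, at least 4 days are needed.
Crypto can't be placed before day 6, so the schedule must run through at least day 6.
6 works (last occupied day: day 6): for example Physics -> day 3; Algebra -> day 2; Compilers -> day 2; Crypto -> day 6; Statistics -> day 1; Econ -> day 3; OS -> day 1.

6 days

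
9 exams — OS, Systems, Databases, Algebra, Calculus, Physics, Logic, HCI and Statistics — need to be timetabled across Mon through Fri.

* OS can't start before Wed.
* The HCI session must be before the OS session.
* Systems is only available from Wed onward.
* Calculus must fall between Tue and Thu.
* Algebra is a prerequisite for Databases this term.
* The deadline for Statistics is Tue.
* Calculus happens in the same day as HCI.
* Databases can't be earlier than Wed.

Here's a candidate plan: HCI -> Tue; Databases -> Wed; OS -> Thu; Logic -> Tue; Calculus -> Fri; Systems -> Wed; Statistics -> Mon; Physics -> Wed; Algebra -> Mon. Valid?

No — it violates: Calculus must fall between Tue and Thu

Calculus must fall between Tue and Thu — violated.
Calculus happens in the same day as HCI — violated.
The deadline for Statistics is Tue — holds.
The HCI session must be before the OS session — holds.
Algebra is a prerequisite for Databases this term — holds.
OS can't start before Wed — holds.
Databases can't be earlier than Wed — holds.
Systems is only available from Wed onward — holds.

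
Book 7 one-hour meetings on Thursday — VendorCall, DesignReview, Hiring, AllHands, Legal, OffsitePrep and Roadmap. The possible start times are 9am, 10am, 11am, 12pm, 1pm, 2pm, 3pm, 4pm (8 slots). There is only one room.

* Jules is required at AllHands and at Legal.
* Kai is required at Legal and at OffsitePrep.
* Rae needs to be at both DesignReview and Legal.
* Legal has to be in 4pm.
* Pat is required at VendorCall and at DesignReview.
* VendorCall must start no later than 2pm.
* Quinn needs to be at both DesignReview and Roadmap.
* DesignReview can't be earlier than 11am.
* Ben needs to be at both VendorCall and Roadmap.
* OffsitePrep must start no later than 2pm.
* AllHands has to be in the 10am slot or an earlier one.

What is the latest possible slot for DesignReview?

3pm

DesignReview is available from 11am.
DesignReview at 3pm is achievable: DesignReview -> 3pm, Roadmap -> 1pm, Hiring -> 12pm, VendorCall -> 10am, AllHands -> 9am, Legal -> 4pm, OffsitePrep -> 11am.
Nothing later works — the conflict and capacity constraints rule out every slot after 3pm.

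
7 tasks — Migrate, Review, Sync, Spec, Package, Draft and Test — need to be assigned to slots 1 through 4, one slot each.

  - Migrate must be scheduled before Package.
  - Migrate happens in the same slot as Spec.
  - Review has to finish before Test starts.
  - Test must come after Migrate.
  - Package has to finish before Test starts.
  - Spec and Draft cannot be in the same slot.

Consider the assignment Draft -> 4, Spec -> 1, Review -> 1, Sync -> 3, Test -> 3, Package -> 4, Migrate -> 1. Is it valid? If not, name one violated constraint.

Package has to finish before Test starts — violated.
Migrate must be scheduled before Package — holds.
Review has to finish before Test starts — holds.
Migrate happens in the same slot as Spec — holds.
Test must come after Migrate — holds.
Spec and Draft cannot be in the same slot — holds.

No. Package has to finish before Test starts is not satisfied.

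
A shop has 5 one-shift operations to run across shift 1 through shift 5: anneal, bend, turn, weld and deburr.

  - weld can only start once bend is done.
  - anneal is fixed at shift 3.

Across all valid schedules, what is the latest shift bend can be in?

shift 4

Downstream work caps bend at shift 4.
bend at shift 4 is achievable: deburr -> shift 1; anneal -> shift 3; weld -> shift 5; bend -> shift 4; turn -> shift 1.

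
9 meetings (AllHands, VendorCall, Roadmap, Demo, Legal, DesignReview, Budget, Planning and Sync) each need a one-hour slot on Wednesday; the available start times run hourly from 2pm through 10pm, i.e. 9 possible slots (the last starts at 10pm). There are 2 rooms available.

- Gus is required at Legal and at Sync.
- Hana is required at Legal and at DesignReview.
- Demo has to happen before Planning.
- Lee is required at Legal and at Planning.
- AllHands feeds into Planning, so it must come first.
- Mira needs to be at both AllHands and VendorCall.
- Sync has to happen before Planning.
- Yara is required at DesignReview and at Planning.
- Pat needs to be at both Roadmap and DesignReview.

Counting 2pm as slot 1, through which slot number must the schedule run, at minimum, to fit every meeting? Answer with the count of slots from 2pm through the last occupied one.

5 slots

The precedence chain requires at least 2 distinct slots.
With at most 2 per slot and 9 meetings, at least 5 slots are needed.
5 works (last occupied slot: 6pm): for example DesignReview -> 6pm, Budget -> 5pm, VendorCall -> 3pm, Roadmap -> 4pm, Demo -> 2pm, Sync -> 3pm, Legal -> 5pm, AllHands -> 2pm, Planning -> 4pm.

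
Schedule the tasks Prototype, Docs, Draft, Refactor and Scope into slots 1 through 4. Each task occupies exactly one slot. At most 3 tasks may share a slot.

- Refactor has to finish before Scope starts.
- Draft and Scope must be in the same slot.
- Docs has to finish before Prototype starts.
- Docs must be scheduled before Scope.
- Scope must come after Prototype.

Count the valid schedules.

Splitting on Prototype: it can be 2 (5), 3 (6). Listing each branch's schedules as (Docs, Draft, Refactor, Scope):
Prototype=2: (1,3,1,3) (1,3,2,3) (1,4,1,4) (1,4,2,4) (1,4,3,4) — 5.
Prototype=3: (1,4,1,4) (1,4,2,4) (1,4,3,4) (2,4,1,4) (2,4,2,4) (2,4,3,4) — 6.
Summing: 5 + 6 = 11.

11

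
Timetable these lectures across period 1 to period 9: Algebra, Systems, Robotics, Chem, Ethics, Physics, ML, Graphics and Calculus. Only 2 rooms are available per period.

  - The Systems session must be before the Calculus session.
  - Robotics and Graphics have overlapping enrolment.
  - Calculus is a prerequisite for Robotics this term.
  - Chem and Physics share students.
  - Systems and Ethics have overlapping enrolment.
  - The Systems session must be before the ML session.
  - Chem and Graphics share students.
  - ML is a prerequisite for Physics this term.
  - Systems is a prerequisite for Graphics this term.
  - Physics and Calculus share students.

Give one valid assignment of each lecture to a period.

ML -> period 2, Calculus -> period 2, Ethics -> period 4, Robotics -> period 3, Graphics -> period 4, Algebra -> period 1, Systems -> period 1, Physics -> period 3, Chem -> period 5

Checking: ML(period 2) before Physics(period 3); Systems(period 1) before ML(period 2); Calculus(period 2) before Robotics(period 3); Systems(period 1) before Calculus(period 2); Systems(period 1) before Graphics(period 4); Chem(period 5) != Physics(period 3); Physics(period 3) != Calculus(period 2); Robotics(period 3) != Graphics(period 4); Chem(period 5) != Graphics(period 4); Systems(period 1) != Ethics(period 4); max 2 per period (cap 2).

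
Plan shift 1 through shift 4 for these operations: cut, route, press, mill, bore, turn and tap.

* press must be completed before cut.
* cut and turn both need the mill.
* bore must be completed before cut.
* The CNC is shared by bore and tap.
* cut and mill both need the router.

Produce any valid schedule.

press in shift 1, tap in shift 2, route in shift 1, cut in shift 2, turn in shift 1, mill in shift 1, bore in shift 1

Checking: bore(shift 1) before cut(shift 2); press(shift 1) before cut(shift 2); cut(shift 2) != turn(shift 1); cut(shift 2) != mill(shift 1); bore(shift 1) != tap(shift 2).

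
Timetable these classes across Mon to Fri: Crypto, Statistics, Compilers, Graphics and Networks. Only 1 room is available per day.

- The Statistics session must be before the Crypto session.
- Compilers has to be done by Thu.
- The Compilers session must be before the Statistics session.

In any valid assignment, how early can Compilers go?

Mon

Compilers's own window allows nothing later than Thu; downstream work caps Compilers at Wed.
Compilers at Mon is achievable: Compilers -> Mon, Crypto -> Wed, Networks -> Fri, Graphics -> Thu, Statistics -> Tue.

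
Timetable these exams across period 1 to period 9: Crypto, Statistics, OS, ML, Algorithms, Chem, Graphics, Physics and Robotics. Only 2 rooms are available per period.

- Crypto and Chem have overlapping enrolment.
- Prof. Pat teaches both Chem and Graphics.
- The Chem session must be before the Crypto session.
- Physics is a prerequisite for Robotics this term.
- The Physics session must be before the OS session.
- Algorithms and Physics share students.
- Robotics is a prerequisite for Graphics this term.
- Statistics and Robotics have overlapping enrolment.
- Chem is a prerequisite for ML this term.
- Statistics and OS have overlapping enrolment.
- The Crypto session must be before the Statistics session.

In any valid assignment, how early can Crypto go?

period 2

Precedence pushes Crypto to at least period 2; downstream work caps Crypto at period 8.
Crypto at period 2 is achievable: Chem=period 1, Robotics=period 2, OS=period 4, Statistics=period 3, Crypto=period 2, Physics=period 1, ML=period 3, Graphics=period 4, Algorithms=period 5.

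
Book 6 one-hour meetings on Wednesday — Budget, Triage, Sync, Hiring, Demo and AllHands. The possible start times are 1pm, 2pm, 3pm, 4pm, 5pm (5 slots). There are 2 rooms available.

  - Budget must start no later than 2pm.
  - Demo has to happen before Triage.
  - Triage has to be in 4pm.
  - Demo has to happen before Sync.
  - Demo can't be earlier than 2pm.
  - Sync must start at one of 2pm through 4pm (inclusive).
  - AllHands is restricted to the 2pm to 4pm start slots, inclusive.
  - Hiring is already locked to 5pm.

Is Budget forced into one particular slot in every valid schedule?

No

Budget can be 1pm (e.g. Demo in 2pm; Triage in 4pm; AllHands in 2pm; Hiring in 5pm; Sync in 3pm; Budget in 1pm) or 2pm (e.g. Triage in 4pm; Demo in 2pm; AllHands in 3pm; Budget in 2pm; Sync in 3pm; Hiring in 5pm).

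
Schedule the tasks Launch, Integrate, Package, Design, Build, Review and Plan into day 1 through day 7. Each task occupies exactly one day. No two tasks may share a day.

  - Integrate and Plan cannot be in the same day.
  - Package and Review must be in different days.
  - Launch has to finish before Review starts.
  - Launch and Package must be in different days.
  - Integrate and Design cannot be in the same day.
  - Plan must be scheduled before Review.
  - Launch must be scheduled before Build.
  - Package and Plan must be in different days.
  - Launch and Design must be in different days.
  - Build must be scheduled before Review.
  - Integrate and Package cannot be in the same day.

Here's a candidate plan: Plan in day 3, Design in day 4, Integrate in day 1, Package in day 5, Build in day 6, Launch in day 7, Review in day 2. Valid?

No. Launch has to finish before Review starts is not satisfied.

Plan must be scheduled before Review — violated.
No two tasks may share a day — holds.
Package and Review must be in different days — holds.
Integrate and Design cannot be in the same day — holds.
Launch and Design must be in different days — holds.
Launch must be scheduled before Build — violated.
Launch has to finish before Review starts — violated.
Integrate and Plan cannot be in the same day — holds.
Launch and Package must be in different days — holds.
Build must be scheduled before Review — violated.
Integrate and Package cannot be in the same day — holds.
Package and Plan must be in different days — holds.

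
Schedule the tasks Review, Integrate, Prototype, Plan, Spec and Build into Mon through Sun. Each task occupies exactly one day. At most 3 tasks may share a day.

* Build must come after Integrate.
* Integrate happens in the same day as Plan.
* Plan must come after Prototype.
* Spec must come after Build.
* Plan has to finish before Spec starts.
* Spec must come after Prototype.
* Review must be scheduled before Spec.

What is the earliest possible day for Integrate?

Tue

Integrate must be in the same day as Plan, which can't be before Tue, so Integrate is at least Tue; downstream work caps Integrate at Fri.
Integrate at Tue is achievable: Prototype=Mon; Plan=Tue; Spec=Thu; Build=Wed; Review=Mon; Integrate=Tue.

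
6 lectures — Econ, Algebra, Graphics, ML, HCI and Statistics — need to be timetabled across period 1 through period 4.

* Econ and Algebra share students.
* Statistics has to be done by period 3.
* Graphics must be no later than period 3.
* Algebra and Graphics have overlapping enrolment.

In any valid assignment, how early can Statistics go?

period 1

Statistics's own window allows nothing later than period 3.
Statistics at period 1 is achievable: Algebra -> period 2; Econ -> period 1; ML -> period 1; Graphics -> period 1; HCI -> period 1; Statistics -> period 1.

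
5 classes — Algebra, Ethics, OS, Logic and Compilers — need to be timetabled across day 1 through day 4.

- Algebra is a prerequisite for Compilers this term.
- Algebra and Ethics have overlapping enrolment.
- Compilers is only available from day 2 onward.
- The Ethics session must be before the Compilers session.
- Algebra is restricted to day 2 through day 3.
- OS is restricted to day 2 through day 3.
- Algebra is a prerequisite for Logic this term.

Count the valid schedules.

Splitting on Algebra: it can be day 2 (12), day 3 (4). Listing each branch's schedules as (Ethics, OS, Logic, Compilers) by day number:
Algebra=day 2: (1,2,3,3) (1,2,3,4) (1,2,4,3) (1,2,4,4) (1,3,3,3) (1,3,3,4) (1,3,4,3) (1,3,4,4) (3,2,3,4) (3,2,4,4) (3,3,3,4) (3,3,4,4) — 12.
Algebra=day 3: (1,2,4,4) (1,3,4,4) (2,2,4,4) (2,3,4,4) — 4.
Summing: 12 + 4 = 16.

16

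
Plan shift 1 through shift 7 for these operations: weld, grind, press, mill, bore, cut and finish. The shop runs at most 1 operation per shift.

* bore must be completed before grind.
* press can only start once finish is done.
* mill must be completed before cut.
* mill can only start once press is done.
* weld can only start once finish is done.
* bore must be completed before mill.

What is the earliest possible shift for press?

shift 2

Precedence pushes press to at least shift 2; downstream work caps press at shift 5.
press at shift 2 is achievable: mill -> shift 4; press -> shift 2; weld -> shift 5; cut -> shift 7; grind -> shift 6; finish -> shift 1; bore -> shift 3.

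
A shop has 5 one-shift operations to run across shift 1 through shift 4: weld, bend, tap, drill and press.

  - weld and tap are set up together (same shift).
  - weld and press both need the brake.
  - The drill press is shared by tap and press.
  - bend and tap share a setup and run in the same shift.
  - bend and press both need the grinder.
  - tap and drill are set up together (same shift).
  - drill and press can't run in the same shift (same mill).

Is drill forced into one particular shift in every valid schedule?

drill can be shift 1 (e.g. tap=shift 1, press=shift 2, weld=shift 1, drill=shift 1, bend=shift 1) or shift 2 (e.g. weld in shift 2, tap in shift 2, press in shift 1, drill in shift 2, bend in shift 2).

No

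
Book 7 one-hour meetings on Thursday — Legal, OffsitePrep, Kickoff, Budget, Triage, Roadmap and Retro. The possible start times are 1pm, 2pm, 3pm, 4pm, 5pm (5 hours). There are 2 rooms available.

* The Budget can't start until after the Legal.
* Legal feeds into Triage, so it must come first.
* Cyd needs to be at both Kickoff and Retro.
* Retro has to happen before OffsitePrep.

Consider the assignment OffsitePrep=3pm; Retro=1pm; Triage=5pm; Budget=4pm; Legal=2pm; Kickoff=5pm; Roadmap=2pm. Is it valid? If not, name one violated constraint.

Valid

Cyd needs to be at both Kickoff and Retro — holds.
Legal feeds into Triage, so it must come first — holds.
Retro has to happen before OffsitePrep — holds.
There are 2 rooms available — holds.
The Budget can't start until after the Legal — holds.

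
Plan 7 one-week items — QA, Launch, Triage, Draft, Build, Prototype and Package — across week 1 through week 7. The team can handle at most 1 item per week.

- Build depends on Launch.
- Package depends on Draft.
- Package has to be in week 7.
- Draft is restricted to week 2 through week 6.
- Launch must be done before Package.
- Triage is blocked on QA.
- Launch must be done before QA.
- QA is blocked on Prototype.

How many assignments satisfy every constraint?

Splitting on QA: it can be week 3 (12), week 4 (14), week 5 (9). Listing each branch's schedules as (Launch, Triage, Draft, Build, Prototype, Package) by week number:
QA=week 3: (1,4,5,6,2,7) (1,4,6,5,2,7) (1,5,4,6,2,7) (1,5,6,4,2,7) (1,6,4,5,2,7) (1,6,5,4,2,7) (2,4,5,6,1,7) (2,4,6,5,1,7) (2,5,4,6,1,7) (2,5,6,4,1,7) (2,6,4,5,1,7) (2,6,5,4,1,7) — 12.
QA=week 4: (1,5,2,6,3,7) (1,5,3,6,2,7) (1,5,6,2,3,7) (1,5,6,3,2,7) (1,6,2,5,3,7) (1,6,3,5,2,7) (1,6,5,2,3,7) (1,6,5,3,2,7) (2,5,3,6,1,7) (2,5,6,3,1,7) (2,6,3,5,1,7) (2,6,5,3,1,7) (3,5,2,6,1,7) (3,6,2,5,1,7) — 14.
QA=week 5: (1,6,2,3,4,7) (1,6,2,4,3,7) (1,6,3,2,4,7) (1,6,3,4,2,7) (1,6,4,2,3,7) (1,6,4,3,2,7) (2,6,3,4,1,7) (2,6,4,3,1,7) (3,6,2,4,1,7) — 9.
Summing: 12 + 14 + 9 = 35.

35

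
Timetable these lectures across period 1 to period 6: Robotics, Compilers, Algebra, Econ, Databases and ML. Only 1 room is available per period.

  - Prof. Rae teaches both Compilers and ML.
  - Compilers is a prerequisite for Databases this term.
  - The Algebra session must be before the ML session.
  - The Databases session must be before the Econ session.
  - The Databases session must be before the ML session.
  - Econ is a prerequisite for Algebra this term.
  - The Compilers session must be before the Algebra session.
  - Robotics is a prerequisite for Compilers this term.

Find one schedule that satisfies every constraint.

Algebra=period 5; Econ=period 4; ML=period 6; Databases=period 3; Compilers=period 2; Robotics=period 1

Checking: Compilers(period 2) before Databases(period 3); Algebra(period 5) before ML(period 6); Compilers(period 2) before Algebra(period 5); Databases(period 3) before ML(period 6); Econ(period 4) before Algebra(period 5); Databases(period 3) before Econ(period 4); Robotics(period 1) before Compilers(period 2); Compilers(period 2) != ML(period 6); max 1 per period (cap 1).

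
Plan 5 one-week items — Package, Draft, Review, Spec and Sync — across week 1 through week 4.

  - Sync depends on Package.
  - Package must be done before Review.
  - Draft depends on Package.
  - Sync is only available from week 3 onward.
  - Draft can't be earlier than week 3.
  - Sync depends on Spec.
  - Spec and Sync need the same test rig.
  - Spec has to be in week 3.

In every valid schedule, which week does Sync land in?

week 4

Sync's window is week 3–week 4.
Spec is fixed at week 3, and Sync can't share a week with Spec.
So Sync must be week 4.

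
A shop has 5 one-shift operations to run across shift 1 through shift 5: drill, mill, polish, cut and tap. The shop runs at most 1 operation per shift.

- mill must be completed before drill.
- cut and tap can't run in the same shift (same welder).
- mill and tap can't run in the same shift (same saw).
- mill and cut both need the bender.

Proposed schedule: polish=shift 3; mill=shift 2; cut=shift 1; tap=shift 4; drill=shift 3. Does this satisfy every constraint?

Invalid. The shop runs at most 1 operation per shift.

mill and cut both need the bender — holds.
cut and tap can't run in the same shift (same welder) — holds.
The shop runs at most 1 operation per shift — violated.
mill and tap can't run in the same shift (same saw) — holds.
mill must be completed before drill — holds.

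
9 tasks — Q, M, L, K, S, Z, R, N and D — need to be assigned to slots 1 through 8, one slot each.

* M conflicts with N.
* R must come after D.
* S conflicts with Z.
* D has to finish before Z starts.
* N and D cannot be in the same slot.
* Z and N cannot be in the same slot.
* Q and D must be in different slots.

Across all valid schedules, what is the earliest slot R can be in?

Precedence pushes R to at least 2.
R at 2 is achievable: L -> 1, M -> 1, Z -> 2, K -> 1, N -> 3, S -> 1, R -> 2, Q -> 2, D -> 1.

2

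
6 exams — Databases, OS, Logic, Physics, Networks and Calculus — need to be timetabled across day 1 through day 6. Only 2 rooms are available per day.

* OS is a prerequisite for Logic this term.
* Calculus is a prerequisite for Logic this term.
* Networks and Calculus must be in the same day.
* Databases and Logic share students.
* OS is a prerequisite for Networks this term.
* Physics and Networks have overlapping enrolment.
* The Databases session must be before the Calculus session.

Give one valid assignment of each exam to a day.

Logic=day 3; Databases=day 1; Physics=day 3; Networks=day 2; OS=day 1; Calculus=day 2

Checking: Databases(day 1) before Calculus(day 2); OS(day 1) before Logic(day 3); OS(day 1) before Networks(day 2); Calculus(day 2) before Logic(day 3); Physics(day 3) != Networks(day 2); Databases(day 1) != Logic(day 3); Networks = Calculus = day 2; max 2 per day (cap 2).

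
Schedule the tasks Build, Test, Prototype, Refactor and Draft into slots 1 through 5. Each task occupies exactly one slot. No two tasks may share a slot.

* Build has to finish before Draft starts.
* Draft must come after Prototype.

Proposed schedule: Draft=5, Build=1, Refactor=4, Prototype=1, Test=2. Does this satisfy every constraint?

Build has to finish before Draft starts — holds.
Draft must come after Prototype — holds.
No two tasks may share a slot — violated.

No — it violates: No two tasks may share a slot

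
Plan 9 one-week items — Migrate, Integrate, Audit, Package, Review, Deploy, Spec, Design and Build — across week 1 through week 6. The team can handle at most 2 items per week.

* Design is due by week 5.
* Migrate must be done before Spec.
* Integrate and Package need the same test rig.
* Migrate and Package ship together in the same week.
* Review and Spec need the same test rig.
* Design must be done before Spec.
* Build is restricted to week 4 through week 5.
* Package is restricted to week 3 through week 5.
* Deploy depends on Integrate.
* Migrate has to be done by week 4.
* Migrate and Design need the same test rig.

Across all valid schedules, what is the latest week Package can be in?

week 4

Package is available from week 3; Package's own window allows nothing later than week 5; Package must be in the same week as Migrate, which can't be after week 4, so Package is at most week 4.
Package at week 4 is achievable: Migrate=week 4, Integrate=week 1, Spec=week 5, Review=week 3, Design=week 1, Package=week 4, Build=week 5, Deploy=week 2, Audit=week 2.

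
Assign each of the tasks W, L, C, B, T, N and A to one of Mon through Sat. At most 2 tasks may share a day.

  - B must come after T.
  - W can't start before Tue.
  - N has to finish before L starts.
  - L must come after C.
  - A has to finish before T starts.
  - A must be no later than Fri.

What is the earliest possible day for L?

Tue

Precedence pushes L to at least Tue.
L at Tue is achievable: L -> Tue; B -> Thu; T -> Wed; C -> Mon; N -> Mon; W -> Wed; A -> Tue.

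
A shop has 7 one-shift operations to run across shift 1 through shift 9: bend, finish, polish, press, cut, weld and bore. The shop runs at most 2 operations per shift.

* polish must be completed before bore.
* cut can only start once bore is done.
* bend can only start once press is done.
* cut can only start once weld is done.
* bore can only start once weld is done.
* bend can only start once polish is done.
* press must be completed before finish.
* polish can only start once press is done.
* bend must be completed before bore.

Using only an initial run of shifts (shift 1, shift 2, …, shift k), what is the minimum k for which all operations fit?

The precedence chain requires at least 5 distinct shifts.
With at most 2 per shift and 7 operations, at least 4 shifts are needed.
5 works (last occupied shift: shift 5): for example polish -> shift 2, weld -> shift 1, cut -> shift 5, bend -> shift 3, finish -> shift 2, press -> shift 1, bore -> shift 4.

5 shifts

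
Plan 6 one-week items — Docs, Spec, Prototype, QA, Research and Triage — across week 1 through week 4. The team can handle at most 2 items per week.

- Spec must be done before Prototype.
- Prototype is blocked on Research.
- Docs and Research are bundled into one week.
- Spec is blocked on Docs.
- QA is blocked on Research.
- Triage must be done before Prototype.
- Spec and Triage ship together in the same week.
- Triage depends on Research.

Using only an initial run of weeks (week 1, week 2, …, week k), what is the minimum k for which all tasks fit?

3

The precedence chain requires at least 3 distinct weeks.
With at most 2 per week and 6 tasks, at least 3 weeks are needed.
3 works (last occupied week: week 3): for example Docs in week 1; Prototype in week 3; QA in week 3; Spec in week 2; Research in week 1; Triage in week 2.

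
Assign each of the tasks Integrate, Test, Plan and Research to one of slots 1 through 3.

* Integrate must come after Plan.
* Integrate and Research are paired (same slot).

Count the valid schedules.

9

Splitting on Integrate: it can be 2 (3), 3 (6). Listing each branch's schedules as (Test, Plan, Research):
Integrate=2: (1,1,2) (2,1,2) (3,1,2) — 3.
Integrate=3: (1,1,3) (1,2,3) (2,1,3) (2,2,3) (3,1,3) (3,2,3) — 6.
Summing: 3 + 6 = 9.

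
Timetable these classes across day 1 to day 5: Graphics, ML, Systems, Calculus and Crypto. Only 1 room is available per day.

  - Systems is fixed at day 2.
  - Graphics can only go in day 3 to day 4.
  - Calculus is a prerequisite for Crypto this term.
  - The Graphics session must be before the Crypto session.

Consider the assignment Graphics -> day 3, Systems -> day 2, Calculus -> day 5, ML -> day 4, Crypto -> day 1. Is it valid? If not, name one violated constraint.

Only 1 room is available per day — holds.
Calculus is a prerequisite for Crypto this term — violated.
The Graphics session must be before the Crypto session — violated.
Systems is fixed at day 2 — holds.
Graphics can only go in day 3 to day 4 — holds.

No. Calculus is a prerequisite for Crypto this term is not satisfied.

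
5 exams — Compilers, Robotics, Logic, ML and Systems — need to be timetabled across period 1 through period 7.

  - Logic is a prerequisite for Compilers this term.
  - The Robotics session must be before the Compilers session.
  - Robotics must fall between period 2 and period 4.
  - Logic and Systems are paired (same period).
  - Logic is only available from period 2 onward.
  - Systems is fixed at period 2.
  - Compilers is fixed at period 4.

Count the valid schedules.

14

Splitting on Robotics: it can be period 2 (7), period 3 (7). Listing each branch's schedules as (Compilers, Logic, ML, Systems) by period number:
Robotics=period 2: (4,2,1,2) (4,2,2,2) (4,2,3,2) (4,2,4,2) (4,2,5,2) (4,2,6,2) (4,2,7,2) — 7.
Robotics=period 3: (4,2,1,2) (4,2,2,2) (4,2,3,2) (4,2,4,2) (4,2,5,2) (4,2,6,2) (4,2,7,2) — 7.
Summing: 7 + 7 = 14.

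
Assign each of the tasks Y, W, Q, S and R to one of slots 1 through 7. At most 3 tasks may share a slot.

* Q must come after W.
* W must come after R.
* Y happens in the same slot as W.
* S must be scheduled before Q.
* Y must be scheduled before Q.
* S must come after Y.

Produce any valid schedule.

Q=4; Y=2; R=1; S=3; W=2

Checking: S(3) before Q(4); W(2) before Q(4); Y(2) before Q(4); Y(2) before S(3); R(1) before W(2); Y = W = 2; max 2 per slot (cap 3).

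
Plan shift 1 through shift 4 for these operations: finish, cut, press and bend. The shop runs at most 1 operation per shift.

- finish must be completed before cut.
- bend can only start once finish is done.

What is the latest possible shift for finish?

Downstream work caps finish at shift 3.
finish at shift 2 is achievable: finish -> shift 2, bend -> shift 4, press -> shift 1, cut -> shift 3.
Nothing later works — the capacity limit rule out every shift after shift 2.

shift 2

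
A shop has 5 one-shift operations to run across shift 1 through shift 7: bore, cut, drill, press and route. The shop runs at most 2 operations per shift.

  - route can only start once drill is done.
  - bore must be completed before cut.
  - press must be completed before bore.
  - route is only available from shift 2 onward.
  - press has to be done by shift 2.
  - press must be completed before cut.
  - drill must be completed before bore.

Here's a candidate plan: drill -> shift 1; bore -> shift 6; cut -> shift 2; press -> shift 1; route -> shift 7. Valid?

route can only start once drill is done — holds.
bore must be completed before cut — violated.
route is only available from shift 2 onward — holds.
The shop runs at most 2 operations per shift — holds.
drill must be completed before bore — holds.
press has to be done by shift 2 — holds.
press must be completed before cut — holds.
press must be completed before bore — holds.

Invalid. bore must be completed before cut.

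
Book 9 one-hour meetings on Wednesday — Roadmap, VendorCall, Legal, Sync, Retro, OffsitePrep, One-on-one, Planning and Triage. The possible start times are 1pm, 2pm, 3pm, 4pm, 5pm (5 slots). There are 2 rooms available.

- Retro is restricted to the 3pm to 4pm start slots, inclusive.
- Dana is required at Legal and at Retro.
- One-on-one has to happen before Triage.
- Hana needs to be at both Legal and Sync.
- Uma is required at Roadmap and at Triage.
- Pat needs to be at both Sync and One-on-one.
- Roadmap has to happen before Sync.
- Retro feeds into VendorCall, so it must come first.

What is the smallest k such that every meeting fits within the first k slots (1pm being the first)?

The precedence chain requires at least 2 distinct slots.
With at most 2 per slot and 9 meetings, at least 5 slots are needed.
Propagating the time windows through the other constraints, VendorCall can't land before 4pm — that is slot 4 counting from 1pm — so the schedule must run through at least 4 slots.
5 works (last occupied slot: 5pm): for example Roadmap=1pm, Retro=3pm, Legal=4pm, VendorCall=4pm, OffsitePrep=3pm, One-on-one=1pm, Triage=2pm, Sync=2pm, Planning=5pm.

5 slots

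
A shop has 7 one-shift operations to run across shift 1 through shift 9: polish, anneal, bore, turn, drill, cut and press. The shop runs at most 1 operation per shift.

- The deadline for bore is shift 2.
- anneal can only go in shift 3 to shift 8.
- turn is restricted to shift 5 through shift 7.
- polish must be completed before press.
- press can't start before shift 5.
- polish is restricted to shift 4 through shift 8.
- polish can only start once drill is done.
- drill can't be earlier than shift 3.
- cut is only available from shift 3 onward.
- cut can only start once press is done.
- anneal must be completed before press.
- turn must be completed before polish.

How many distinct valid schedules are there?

40

Splitting on polish: it can be shift 6 (16), shift 7 (24). Listing each branch's schedules as (anneal, bore, turn, drill, cut, press) by shift number:
polish=shift 6: (3,1,5,4,8,7) (3,1,5,4,9,7) (3,1,5,4,9,8) (3,2,5,4,8,7) (3,2,5,4,9,7) (3,2,5,4,9,8) (4,1,5,3,8,7) (4,1,5,3,9,7) (4,1,5,3,9,8) (4,2,5,3,8,7) (4,2,5,3,9,7) (4,2,5,3,9,8) (7,1,5,3,9,8) (7,1,5,4,9,8) (7,2,5,3,9,8) (7,2,5,4,9,8) — 16.
polish=shift 7: (3,1,5,4,9,8) (3,1,5,6,9,8) (3,1,6,4,9,8) (3,1,6,5,9,8) (3,2,5,4,9,8) (3,2,5,6,9,8) (3,2,6,4,9,8) (3,2,6,5,9,8) (4,1,5,3,9,8) (4,1,5,6,9,8) (4,1,6,3,9,8) (4,1,6,5,9,8) (4,2,5,3,9,8) (4,2,5,6,9,8) (4,2,6,3,9,8) (4,2,6,5,9,8) (5,1,6,3,9,8) (5,1,6,4,9,8) (5,2,6,3,9,8) (5,2,6,4,9,8) (6,1,5,3,9,8) (6,1,5,4,9,8) (6,2,5,3,9,8) (6,2,5,4,9,8) — 24.
Summing: 16 + 24 = 40.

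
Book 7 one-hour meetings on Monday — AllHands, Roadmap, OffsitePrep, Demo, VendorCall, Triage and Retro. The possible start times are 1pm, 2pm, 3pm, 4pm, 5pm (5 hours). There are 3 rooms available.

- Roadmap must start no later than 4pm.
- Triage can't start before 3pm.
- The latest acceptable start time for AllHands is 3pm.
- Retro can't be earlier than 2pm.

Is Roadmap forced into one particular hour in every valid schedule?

No

Roadmap can be 1pm (e.g. Roadmap in 1pm; OffsitePrep in 1pm; Demo in 2pm; Triage in 3pm; VendorCall in 2pm; Retro in 2pm; AllHands in 1pm) or 2pm (e.g. Demo=1pm, Roadmap=2pm, AllHands=1pm, Triage=3pm, VendorCall=2pm, OffsitePrep=1pm, Retro=2pm).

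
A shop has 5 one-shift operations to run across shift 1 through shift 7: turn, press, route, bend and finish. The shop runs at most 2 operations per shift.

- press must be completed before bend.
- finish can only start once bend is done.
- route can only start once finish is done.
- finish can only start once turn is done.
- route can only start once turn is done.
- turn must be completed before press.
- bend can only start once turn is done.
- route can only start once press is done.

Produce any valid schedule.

press=shift 2, turn=shift 1, route=shift 5, finish=shift 4, bend=shift 3

Checking: turn(shift 1) before bend(shift 3); finish(shift 4) before route(shift 5); press(shift 2) before bend(shift 3); turn(shift 1) before press(shift 2); bend(shift 3) before finish(shift 4); turn(shift 1) before finish(shift 4); turn(shift 1) before route(shift 5); press(shift 2) before route(shift 5); max 1 per shift (cap 2).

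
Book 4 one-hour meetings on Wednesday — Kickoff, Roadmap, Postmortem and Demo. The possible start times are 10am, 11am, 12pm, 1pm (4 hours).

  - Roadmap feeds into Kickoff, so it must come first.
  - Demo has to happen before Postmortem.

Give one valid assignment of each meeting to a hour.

Roadmap=10am; Demo=10am; Postmortem=11am; Kickoff=11am

Checking: Demo(10am) before Postmortem(11am); Roadmap(10am) before Kickoff(11am).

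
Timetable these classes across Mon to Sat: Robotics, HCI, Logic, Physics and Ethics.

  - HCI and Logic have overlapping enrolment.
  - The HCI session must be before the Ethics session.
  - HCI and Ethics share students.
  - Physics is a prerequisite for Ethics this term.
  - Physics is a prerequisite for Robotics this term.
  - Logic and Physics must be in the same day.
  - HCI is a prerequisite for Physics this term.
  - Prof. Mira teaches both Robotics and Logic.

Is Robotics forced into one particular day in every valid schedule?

No

Robotics can be Wed (e.g. HCI -> Mon, Ethics -> Wed, Logic -> Tue, Physics -> Tue, Robotics -> Wed) or Thu (e.g. Robotics in Thu; HCI in Mon; Ethics in Wed; Physics in Tue; Logic in Tue).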